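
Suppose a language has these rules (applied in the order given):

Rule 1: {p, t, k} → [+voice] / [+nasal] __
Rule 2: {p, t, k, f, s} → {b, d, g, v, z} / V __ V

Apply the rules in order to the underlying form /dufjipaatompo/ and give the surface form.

dufjibaadombo

Rule 1 (post-nasal voicing): /p/ is a voiceless stop immediately after the nasal /m/, so it voices to [b]. /dufjipaatompo/ → dufjipaatombo.
Rule 2 (intervocalic voicing): /p/ is a voiceless obstruent between vowels /i/ and /a/, so it voices to [b]. /t/ is a voiceless obstruent between vowels /a/ and /o/, so it voices to [d]. /dufjipaatombo/ → dufjibaadombo.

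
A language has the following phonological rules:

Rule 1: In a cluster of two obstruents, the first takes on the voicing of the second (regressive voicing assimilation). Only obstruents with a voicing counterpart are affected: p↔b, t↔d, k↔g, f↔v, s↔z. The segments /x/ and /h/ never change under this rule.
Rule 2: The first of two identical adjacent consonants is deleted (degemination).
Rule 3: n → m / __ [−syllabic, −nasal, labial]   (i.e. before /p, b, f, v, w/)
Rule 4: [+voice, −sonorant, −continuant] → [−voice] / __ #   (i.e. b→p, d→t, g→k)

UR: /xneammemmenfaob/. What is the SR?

xneamememfaop

Rule 1 (regressive voicing assimilation): no segment meets the environment; /xneammemmenfaob/ is unchanged.
Rule 2 (degemination): /mm/ is a geminate; the first /m/ deletes. /mm/ is a geminate; the first /m/ deletes. /xneammemmenfaob/ → xneamemenfaob.
Rule 3 (nasal place assimilation): /n/ precedes the labial consonant /f/, so it assimilates in place to [m]. /xneamemenfaob/ → xneamememfaob.
Rule 4 (final devoicing): /b/ is a voiced stop in word-final position, so it devoices to [p]. /xneamememfaob/ → xneamememfaop.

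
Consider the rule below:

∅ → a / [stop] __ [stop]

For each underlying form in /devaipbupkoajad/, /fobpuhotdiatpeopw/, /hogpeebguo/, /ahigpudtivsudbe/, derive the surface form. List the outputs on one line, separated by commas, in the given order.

/devaipbupkoajad/: /p/ and /b/ form a stop–stop cluster, so [a] is inserted between them. /p/ and /k/ form a stop–stop cluster, so [a] is inserted between them. → [devaipabupakoajad].
/fobpuhotdiatpeopw/: /b/ and /p/ form a stop–stop cluster, so [a] is inserted between them. /t/ and /d/ form a stop–stop cluster, so [a] is inserted between them. /t/ and /p/ form a stop–stop cluster, so [a] is inserted between them. → [fobapuhotadiatapeopw].
/hogpeebguo/: /g/ and /p/ form a stop–stop cluster, so [a] is inserted between them. /b/ and /g/ form a stop–stop cluster, so [a] is inserted between them. → [hogapeebaguo].
/ahigpudtivsudbe/: /g/ and /p/ form a stop–stop cluster, so [a] is inserted between them. /d/ and /t/ form a stop–stop cluster, so [a] is inserted between them. /d/ and /b/ form a stop–stop cluster, so [a] is inserted between them. → [ahigapudativsudabe].

devaipabupakoajad, fobapuhotadiatapeopw, hogapeebaguo, ahigapudativsudabe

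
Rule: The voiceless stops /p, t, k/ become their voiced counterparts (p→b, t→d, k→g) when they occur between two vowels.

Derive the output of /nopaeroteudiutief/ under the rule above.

/p/ is a voiceless stop between vowels /o/ and /a/, so it voices to [b].
/t/ is a voiceless stop between vowels /o/ and /e/, so it voices to [d].
/t/ is a voiceless stop between vowels /u/ and /i/, so it voices to [d].
Surface form: [nobaerodeudiudief].

nobaerodeudiudief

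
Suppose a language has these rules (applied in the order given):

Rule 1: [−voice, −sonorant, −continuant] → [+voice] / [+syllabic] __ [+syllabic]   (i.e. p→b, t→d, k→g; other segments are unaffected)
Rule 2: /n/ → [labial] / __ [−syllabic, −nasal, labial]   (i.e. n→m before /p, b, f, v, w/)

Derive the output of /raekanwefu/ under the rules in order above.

Rule 1 (intervocalic voicing): /k/ is a voiceless stop between vowels /e/ and /a/, so it voices to [g]. /raekanwefu/ → raeganwefu.
Rule 2 (nasal place assimilation): /n/ precedes the labial consonant /w/, so it assimilates in place to [m]. /raeganwefu/ → raegamwefu.

raegamwefu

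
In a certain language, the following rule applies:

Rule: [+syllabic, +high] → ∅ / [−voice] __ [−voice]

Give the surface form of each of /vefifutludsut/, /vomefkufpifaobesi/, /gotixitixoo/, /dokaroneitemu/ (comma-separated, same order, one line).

vefftludst, vomefkfpfaobesi, gotxtxoo, dokaroneitemu

/vefifutludsut/: /i/ is a high vowel flanked by voiceless consonants /f/ and /f/, so it deletes. /u/ is a high vowel flanked by voiceless consonants /f/ and /t/, so it deletes. /u/ is a high vowel flanked by voiceless consonants /s/ and /t/, so it deletes. → [vefftludst].
/vomefkufpifaobesi/: /u/ is a high vowel flanked by voiceless consonants /k/ and /f/, so it deletes. /i/ is a high vowel flanked by voiceless consonants /p/ and /f/, so it deletes. → [vomefkfpfaobesi].
/gotixitixoo/: /i/ is a high vowel flanked by voiceless consonants /t/ and /x/, so it deletes. /i/ is a high vowel flanked by voiceless consonants /x/ and /t/, so it deletes. /i/ is a high vowel flanked by voiceless consonants /t/ and /x/, so it deletes. → [gotxtxoo].
/dokaroneitemu/: the rule's environment is not met; surfaces unchanged as [dokaroneitemu].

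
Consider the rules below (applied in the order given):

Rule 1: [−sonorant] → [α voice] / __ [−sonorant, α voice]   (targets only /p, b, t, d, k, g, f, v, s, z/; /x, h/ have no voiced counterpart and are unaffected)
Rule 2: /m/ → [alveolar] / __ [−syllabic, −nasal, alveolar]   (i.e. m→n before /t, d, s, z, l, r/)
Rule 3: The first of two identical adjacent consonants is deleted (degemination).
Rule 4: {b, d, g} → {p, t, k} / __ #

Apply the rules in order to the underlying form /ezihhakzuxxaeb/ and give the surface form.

Rule 1 (regressive voicing assimilation): /k/ precedes the voiced obstruent /z/, so it voices to [g] by assimilation. /ezihhakzuxxaeb/ → ezihhagzuxxaeb.
Rule 2 (nasal place assimilation): no segment meets the environment; /ezihhagzuxxaeb/ is unchanged.
Rule 3 (degemination): /hh/ is a geminate; the first /h/ deletes. /xx/ is a geminate; the first /x/ deletes. /ezihhagzuxxaeb/ → ezihagzuxaeb.
Rule 4 (final devoicing): /b/ is a voiced stop in word-final position, so it devoices to [p]. /ezihagzuxaeb/ → ezihagzuxaep.

ezihagzuxaep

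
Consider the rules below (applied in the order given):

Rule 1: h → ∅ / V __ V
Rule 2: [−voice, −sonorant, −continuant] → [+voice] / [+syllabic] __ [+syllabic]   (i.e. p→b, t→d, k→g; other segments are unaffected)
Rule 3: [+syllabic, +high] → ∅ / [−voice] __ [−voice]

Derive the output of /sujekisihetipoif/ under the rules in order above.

Rule 1 (intervocalic h-deletion): /h/ occurs between vowels /i/ and /e/, so it deletes. /sujekisihetipoif/ → sujekisietipoif.
Rule 2 (intervocalic voicing): /k/ is a voiceless stop between vowels /e/ and /i/, so it voices to [g]. /t/ is a voiceless stop between vowels /e/ and /i/, so it voices to [d]. /p/ is a voiceless stop between vowels /i/ and /o/, so it voices to [b]. /sujekisietipoif/ → sujegisiediboif.
Rule 3 (high vowel syncope): no segment meets the environment; /sujegisiediboif/ is unchanged.

sujegisiediboif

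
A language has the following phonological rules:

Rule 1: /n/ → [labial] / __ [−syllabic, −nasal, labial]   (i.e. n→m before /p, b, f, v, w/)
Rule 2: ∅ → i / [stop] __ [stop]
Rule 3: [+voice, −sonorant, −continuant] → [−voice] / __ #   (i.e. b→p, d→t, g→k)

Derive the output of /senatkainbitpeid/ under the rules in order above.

Rule 1 (nasal place assimilation): /n/ precedes the labial consonant /b/, so it assimilates in place to [m]. /senatkainbitpeid/ → senatkaimbitpeid.
Rule 2 (stop-cluster i-epenthesis): /t/ and /k/ form a stop–stop cluster, so [i] is inserted between them. /t/ and /p/ form a stop–stop cluster, so [i] is inserted between them. /senatkaimbitpeid/ → senatikaimbitipeid.
Rule 3 (final devoicing): /d/ is a voiced stop in word-final position, so it devoices to [t]. /senatikaimbitipeid/ → senatikaimbitipeit.

senatikaimbitipeit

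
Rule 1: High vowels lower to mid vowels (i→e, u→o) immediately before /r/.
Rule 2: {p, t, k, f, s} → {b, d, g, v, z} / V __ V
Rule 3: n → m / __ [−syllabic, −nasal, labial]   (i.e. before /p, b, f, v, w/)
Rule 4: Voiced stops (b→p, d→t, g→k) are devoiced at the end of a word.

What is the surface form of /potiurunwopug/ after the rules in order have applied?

podiorumwobuk

Rule 1 (pre-rhotic lowering): /u/ is a high vowel immediately before /r/, so it lowers to [o]. /potiurunwopug/ → potiorunwopug.
Rule 2 (intervocalic voicing): /t/ is a voiceless obstruent between vowels /o/ and /i/, so it voices to [d]. /p/ is a voiceless obstruent between vowels /o/ and /u/, so it voices to [b]. /potiorunwopug/ → podiorunwobug.
Rule 3 (nasal place assimilation): /n/ precedes the labial consonant /w/, so it assimilates in place to [m]. /podiorunwobug/ → podiorumwobug.
Rule 4 (final devoicing): /g/ is a voiced stop in word-final position, so it devoices to [k]. /podiorumwobug/ → podiorumwobuk.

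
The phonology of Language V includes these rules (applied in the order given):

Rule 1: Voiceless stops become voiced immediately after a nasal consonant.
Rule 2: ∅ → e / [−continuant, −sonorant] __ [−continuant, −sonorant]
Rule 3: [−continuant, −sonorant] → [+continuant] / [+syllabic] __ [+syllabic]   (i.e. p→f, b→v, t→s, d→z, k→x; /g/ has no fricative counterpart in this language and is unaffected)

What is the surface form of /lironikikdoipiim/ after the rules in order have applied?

lironixixezoifiim

Rule 1 (post-nasal voicing): no segment meets the environment; /lironikikdoipiim/ is unchanged.
Rule 2 (stop-cluster e-epenthesis): /k/ and /d/ form a stop–stop cluster, so [e] is inserted between them. /lironikikdoipiim/ → lironikikedoipiim.
Rule 3 (intervocalic spirantization): /k/ is a stop between vowels /i/ and /i/, so it spirantizes to the fricative [x]. /k/ is a stop between vowels /i/ and /e/, so it spirantizes to the fricative [x]. /d/ is a stop between vowels /e/ and /o/, so it spirantizes to the fricative [z]. /p/ is a stop between vowels /i/ and /i/, so it spirantizes to the fricative [f]. /lironikikedoipiim/ → lironixixezoifiim.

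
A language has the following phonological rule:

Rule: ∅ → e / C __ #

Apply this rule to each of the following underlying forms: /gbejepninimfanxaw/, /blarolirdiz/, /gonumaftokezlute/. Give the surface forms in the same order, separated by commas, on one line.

gbejepninimfanxawe, blarolirdize, gonumaftokezlute

/gbejepninimfanxaw/: the form ends in the consonant /w/, so [e] is inserted word-finally. → [gbejepninimfanxawe].
/blarolirdiz/: the form ends in the consonant /z/, so [e] is inserted word-finally. → [blarolirdize].
/gonumaftokezlute/: the rule's environment is not met; surfaces unchanged as [gonumaftokezlute].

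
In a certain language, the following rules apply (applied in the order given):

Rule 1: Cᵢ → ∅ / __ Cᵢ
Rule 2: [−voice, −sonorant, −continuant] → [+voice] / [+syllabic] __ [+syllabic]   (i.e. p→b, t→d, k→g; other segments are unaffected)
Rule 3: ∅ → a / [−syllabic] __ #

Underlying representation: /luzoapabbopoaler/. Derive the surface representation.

Rule 1 (degemination): /bb/ is a geminate; the first /b/ deletes. /luzoapabbopoaler/ → luzoapabopoaler.
Rule 2 (intervocalic voicing): /p/ is a voiceless stop between vowels /a/ and /a/, so it voices to [b]. /p/ is a voiceless stop between vowels /o/ and /o/, so it voices to [b]. /luzoapabopoaler/ → luzoababoboaler.
Rule 3 (final a-epenthesis): the form ends in the consonant /r/, so [a] is inserted word-finally. /luzoababoboaler/ → luzoababoboalera.

luzoababoboalera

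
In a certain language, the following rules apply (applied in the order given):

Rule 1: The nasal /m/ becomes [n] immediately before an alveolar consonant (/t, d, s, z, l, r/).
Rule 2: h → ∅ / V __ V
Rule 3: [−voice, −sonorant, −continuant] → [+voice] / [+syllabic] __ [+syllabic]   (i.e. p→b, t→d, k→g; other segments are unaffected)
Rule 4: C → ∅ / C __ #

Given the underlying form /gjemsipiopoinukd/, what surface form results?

gjensibioboinuk

Rule 1 (nasal place assimilation): /m/ precedes the alveolar consonant /s/, so it assimilates in place to [n]. /gjemsipiopoinukd/ → gjensipiopoinukd.
Rule 2 (intervocalic h-deletion): no segment meets the environment; /gjensipiopoinukd/ is unchanged.
Rule 3 (intervocalic voicing): /p/ is a voiceless stop between vowels /i/ and /i/, so it voices to [b]. /p/ is a voiceless stop between vowels /o/ and /o/, so it voices to [b]. /gjensipiopoinukd/ → gjensibioboinukd.
Rule 4 (final cluster simplification): /d/ is the second consonant of a word-final cluster /kd/, so it deletes. /gjensibioboinukd/ → gjensibioboinuk.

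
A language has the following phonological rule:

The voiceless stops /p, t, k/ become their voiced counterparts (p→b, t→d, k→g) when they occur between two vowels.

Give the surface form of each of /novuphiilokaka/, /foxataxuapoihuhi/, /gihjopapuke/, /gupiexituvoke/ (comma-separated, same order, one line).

/novuphiilokaka/: /k/ is a voiceless stop between vowels /o/ and /a/, so it voices to [g]. /k/ is a voiceless stop between vowels /a/ and /a/, so it voices to [g]. → [novuphiilogaga].
/foxataxuapoihuhi/: /t/ is a voiceless stop between vowels /a/ and /a/, so it voices to [d]. /p/ is a voiceless stop between vowels /a/ and /o/, so it voices to [b]. → [foxadaxuaboihuhi].
/gihjopapuke/: /p/ is a voiceless stop between vowels /o/ and /a/, so it voices to [b]. /p/ is a voiceless stop between vowels /a/ and /u/, so it voices to [b]. /k/ is a voiceless stop between vowels /u/ and /e/, so it voices to [g]. → [gihjobabuge].
/gupiexituvoke/: /p/ is a voiceless stop between vowels /u/ and /i/, so it voices to [b]. /t/ is a voiceless stop between vowels /i/ and /u/, so it voices to [d]. /k/ is a voiceless stop between vowels /o/ and /e/, so it voices to [g]. → [gubiexiduvoge].

novuphiilogaga, foxadaxuaboihuhi, gihjobabuge, gubiexiduvoge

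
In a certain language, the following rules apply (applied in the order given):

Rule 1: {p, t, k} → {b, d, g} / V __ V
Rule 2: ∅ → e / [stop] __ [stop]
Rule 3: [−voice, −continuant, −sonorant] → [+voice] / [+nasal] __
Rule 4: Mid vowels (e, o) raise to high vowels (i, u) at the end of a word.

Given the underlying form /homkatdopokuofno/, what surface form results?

homgatedoboguofnu

Rule 1 (intervocalic voicing): /p/ is a voiceless stop between vowels /o/ and /o/, so it voices to [b]. /k/ is a voiceless stop between vowels /o/ and /u/, so it voices to [g]. /homkatdopokuofno/ → homkatdoboguofno.
Rule 2 (stop-cluster e-epenthesis): /t/ and /d/ form a stop–stop cluster, so [e] is inserted between them. /homkatdoboguofno/ → homkatedoboguofno.
Rule 3 (post-nasal voicing): /k/ is a voiceless stop immediately after the nasal /m/, so it voices to [g]. /homkatedoboguofno/ → homgatedoboguofno.
Rule 4 (final vowel raising): /o/ is a mid vowel in word-final position, so it raises to [u]. /homgatedoboguofno/ → homgatedoboguofnu.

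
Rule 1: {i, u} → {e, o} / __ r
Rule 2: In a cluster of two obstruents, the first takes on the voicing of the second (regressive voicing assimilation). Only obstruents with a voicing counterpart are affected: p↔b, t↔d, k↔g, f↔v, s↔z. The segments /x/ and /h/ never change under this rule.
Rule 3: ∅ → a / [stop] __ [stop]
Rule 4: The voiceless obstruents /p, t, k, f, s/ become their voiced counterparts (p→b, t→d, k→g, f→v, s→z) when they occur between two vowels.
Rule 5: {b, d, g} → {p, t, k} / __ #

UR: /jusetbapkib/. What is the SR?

juzedababagip

Rule 1 (pre-rhotic lowering): no segment meets the environment; /jusetbapkib/ is unchanged.
Rule 2 (regressive voicing assimilation): /t/ precedes the voiced obstruent /b/, so it voices to [d] by assimilation. /jusetbapkib/ → jusedbapkib.
Rule 3 (stop-cluster a-epenthesis): /d/ and /b/ form a stop–stop cluster, so [a] is inserted between them. /p/ and /k/ form a stop–stop cluster, so [a] is inserted between them. /jusedbapkib/ → jusedabapakib.
Rule 4 (intervocalic voicing): /s/ is a voiceless obstruent between vowels /u/ and /e/, so it voices to [z]. /p/ is a voiceless obstruent between vowels /a/ and /a/, so it voices to [b]. /k/ is a voiceless obstruent between vowels /a/ and /i/, so it voices to [g]. /jusedabapakib/ → juzedababagib.
Rule 5 (final devoicing): /b/ is a voiced stop in word-final position, so it devoices to [p]. /juzedababagib/ → juzedababagip.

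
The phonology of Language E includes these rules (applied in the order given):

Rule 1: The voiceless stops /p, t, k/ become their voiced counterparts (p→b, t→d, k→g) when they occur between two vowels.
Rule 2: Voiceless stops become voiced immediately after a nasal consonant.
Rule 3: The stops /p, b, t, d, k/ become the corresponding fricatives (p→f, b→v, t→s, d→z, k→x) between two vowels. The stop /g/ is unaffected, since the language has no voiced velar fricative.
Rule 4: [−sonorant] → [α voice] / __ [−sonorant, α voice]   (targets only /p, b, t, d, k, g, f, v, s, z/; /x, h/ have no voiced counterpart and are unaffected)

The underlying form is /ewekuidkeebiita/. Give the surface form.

eweguitkeeviiza

Rule 1 (intervocalic voicing): /k/ is a voiceless stop between vowels /e/ and /u/, so it voices to [g]. /t/ is a voiceless stop between vowels /i/ and /a/, so it voices to [d]. /ewekuidkeebiita/ → eweguidkeebiida.
Rule 2 (post-nasal voicing): no segment meets the environment; /eweguidkeebiida/ is unchanged.
Rule 3 (intervocalic spirantization): /b/ is a stop between vowels /e/ and /i/, so it spirantizes to the fricative [v]. /d/ is a stop between vowels /i/ and /a/, so it spirantizes to the fricative [z]. /eweguidkeebiida/ → eweguidkeeviiza.
Rule 4 (regressive voicing assimilation): /d/ precedes the voiceless obstruent /k/, so it devoices to [t] by assimilation. /eweguidkeeviiza/ → eweguitkeeviiza.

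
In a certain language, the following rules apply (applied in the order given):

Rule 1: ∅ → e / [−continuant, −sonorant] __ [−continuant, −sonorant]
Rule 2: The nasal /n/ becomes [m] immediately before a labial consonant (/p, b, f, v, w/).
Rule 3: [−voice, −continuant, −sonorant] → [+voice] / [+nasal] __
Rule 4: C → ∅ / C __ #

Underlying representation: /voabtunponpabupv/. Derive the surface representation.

Rule 1 (stop-cluster e-epenthesis): /b/ and /t/ form a stop–stop cluster, so [e] is inserted between them. /voabtunponpabupv/ → voabetunponpabupv.
Rule 2 (nasal place assimilation): /n/ precedes the labial consonant /p/, so it assimilates in place to [m]. /n/ precedes the labial consonant /p/, so it assimilates in place to [m]. /voabetunponpabupv/ → voabetumpompabupv.
Rule 3 (post-nasal voicing): /p/ is a voiceless stop immediately after the nasal /m/, so it voices to [b]. /p/ is a voiceless stop immediately after the nasal /m/, so it voices to [b]. /voabetumpompabupv/ → voabetumbombabupv.
Rule 4 (final cluster simplification): /v/ is the second consonant of a word-final cluster /pv/, so it deletes. /voabetumbombabupv/ → voabetumbombabup.

voabetumbombabup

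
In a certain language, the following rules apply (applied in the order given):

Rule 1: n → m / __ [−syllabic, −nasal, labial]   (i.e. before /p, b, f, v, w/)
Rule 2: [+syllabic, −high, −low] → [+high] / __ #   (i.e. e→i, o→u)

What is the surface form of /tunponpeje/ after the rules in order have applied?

tumpompeji

Rule 1 (nasal place assimilation): /n/ precedes the labial consonant /p/, so it assimilates in place to [m]. /n/ precedes the labial consonant /p/, so it assimilates in place to [m]. /tunponpeje/ → tumpompeje.
Rule 2 (final vowel raising): /e/ is a mid vowel in word-final position, so it raises to [i]. /tumpompeje/ → tumpompeji.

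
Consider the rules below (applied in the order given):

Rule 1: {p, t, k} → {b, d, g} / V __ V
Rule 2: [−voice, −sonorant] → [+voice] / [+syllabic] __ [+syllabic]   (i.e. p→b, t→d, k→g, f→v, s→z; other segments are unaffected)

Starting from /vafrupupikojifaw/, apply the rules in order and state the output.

vafrububigojivaw

Rule 1 (intervocalic voicing): /p/ is a voiceless stop between vowels /u/ and /u/, so it voices to [b]. /p/ is a voiceless stop between vowels /u/ and /i/, so it voices to [b]. /k/ is a voiceless stop between vowels /i/ and /o/, so it voices to [g]. /vafrupupikojifaw/ → vafrububigojifaw.
Rule 2 (intervocalic voicing): /f/ is a voiceless obstruent between vowels /i/ and /a/, so it voices to [v]. /vafrububigojifaw/ → vafrububigojivaw.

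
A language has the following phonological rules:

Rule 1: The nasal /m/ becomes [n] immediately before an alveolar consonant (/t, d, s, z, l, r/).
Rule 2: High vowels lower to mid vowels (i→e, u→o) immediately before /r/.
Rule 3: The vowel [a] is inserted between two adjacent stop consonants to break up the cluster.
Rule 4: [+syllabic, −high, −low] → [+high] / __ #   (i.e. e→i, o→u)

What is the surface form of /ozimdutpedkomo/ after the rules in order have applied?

Rule 1 (nasal place assimilation): /m/ precedes the alveolar consonant /d/, so it assimilates in place to [n]. /ozimdutpedkomo/ → ozindutpedkomo.
Rule 2 (pre-rhotic lowering): no segment meets the environment; /ozindutpedkomo/ is unchanged.
Rule 3 (stop-cluster a-epenthesis): /t/ and /p/ form a stop–stop cluster, so [a] is inserted between them. /d/ and /k/ form a stop–stop cluster, so [a] is inserted between them. /ozindutpedkomo/ → ozindutapedakomo.
Rule 4 (final vowel raising): /o/ is a mid vowel in word-final position, so it raises to [u]. /ozindutapedakomo/ → ozindutapedakomu.

ozindutapedakomu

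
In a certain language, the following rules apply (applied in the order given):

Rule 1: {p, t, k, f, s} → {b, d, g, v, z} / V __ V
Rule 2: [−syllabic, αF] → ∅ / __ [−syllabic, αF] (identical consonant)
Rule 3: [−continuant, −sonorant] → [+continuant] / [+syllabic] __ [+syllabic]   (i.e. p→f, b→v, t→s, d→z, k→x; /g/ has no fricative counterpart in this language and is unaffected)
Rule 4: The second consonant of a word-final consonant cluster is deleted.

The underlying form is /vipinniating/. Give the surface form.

Rule 1 (intervocalic voicing): /p/ is a voiceless obstruent between vowels /i/ and /i/, so it voices to [b]. /t/ is a voiceless obstruent between vowels /a/ and /i/, so it voices to [d]. /vipinniating/ → vibinniading.
Rule 2 (degemination): /nn/ is a geminate; the first /n/ deletes. /vibinniading/ → vibiniading.
Rule 3 (intervocalic spirantization): /b/ is a stop between vowels /i/ and /i/, so it spirantizes to the fricative [v]. /d/ is a stop between vowels /a/ and /i/, so it spirantizes to the fricative [z]. /vibiniading/ → viviniazing.
Rule 4 (final cluster simplification): /g/ is the second consonant of a word-final cluster /ng/, so it deletes. /viviniazing/ → viviniazin.

viviniazin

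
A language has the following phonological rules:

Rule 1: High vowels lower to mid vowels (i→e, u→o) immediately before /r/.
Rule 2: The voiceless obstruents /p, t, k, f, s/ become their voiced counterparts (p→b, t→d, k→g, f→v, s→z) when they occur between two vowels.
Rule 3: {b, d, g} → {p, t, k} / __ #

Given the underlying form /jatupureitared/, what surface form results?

jaduboreidaret

Rule 1 (pre-rhotic lowering): /u/ is a high vowel immediately before /r/, so it lowers to [o]. /jatupureitared/ → jatuporeitared.
Rule 2 (intervocalic voicing): /t/ is a voiceless obstruent between vowels /a/ and /u/, so it voices to [d]. /p/ is a voiceless obstruent between vowels /u/ and /o/, so it voices to [b]. /t/ is a voiceless obstruent between vowels /i/ and /a/, so it voices to [d]. /jatuporeitared/ → jaduboreidared.
Rule 3 (final devoicing): /d/ is a voiced stop in word-final position, so it devoices to [t]. /jaduboreidared/ → jaduboreidaret.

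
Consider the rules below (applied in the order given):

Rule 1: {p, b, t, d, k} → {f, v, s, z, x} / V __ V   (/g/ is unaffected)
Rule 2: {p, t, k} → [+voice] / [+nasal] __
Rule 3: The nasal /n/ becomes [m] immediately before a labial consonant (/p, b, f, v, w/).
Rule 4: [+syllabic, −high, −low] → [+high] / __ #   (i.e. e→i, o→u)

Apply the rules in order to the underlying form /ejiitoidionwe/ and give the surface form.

Rule 1 (intervocalic spirantization): /t/ is a stop between vowels /i/ and /o/, so it spirantizes to the fricative [s]. /d/ is a stop between vowels /i/ and /i/, so it spirantizes to the fricative [z]. /ejiitoidionwe/ → ejiisoizionwe.
Rule 2 (post-nasal voicing): no segment meets the environment; /ejiisoizionwe/ is unchanged.
Rule 3 (nasal place assimilation): /n/ precedes the labial consonant /w/, so it assimilates in place to [m]. /ejiisoizionwe/ → ejiisoiziomwe.
Rule 4 (final vowel raising): /e/ is a mid vowel in word-final position, so it raises to [i]. /ejiisoiziomwe/ → ejiisoiziomwi.

ejiisoiziomwi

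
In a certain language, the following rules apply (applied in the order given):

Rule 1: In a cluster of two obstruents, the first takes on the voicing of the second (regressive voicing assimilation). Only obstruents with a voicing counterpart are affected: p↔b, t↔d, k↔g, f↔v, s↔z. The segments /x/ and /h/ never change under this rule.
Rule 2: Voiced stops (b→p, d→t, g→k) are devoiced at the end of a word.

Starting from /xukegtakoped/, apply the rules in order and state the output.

xukektakopet

Rule 1 (regressive voicing assimilation): /g/ precedes the voiceless obstruent /t/, so it devoices to [k] by assimilation. /xukegtakoped/ → xukektakoped.
Rule 2 (final devoicing): /d/ is a voiced stop in word-final position, so it devoices to [t]. /xukektakoped/ → xukektakopet.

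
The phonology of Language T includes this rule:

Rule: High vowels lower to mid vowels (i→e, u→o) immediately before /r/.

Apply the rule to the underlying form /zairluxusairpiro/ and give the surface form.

zaerluxusaerpero

Scanning /zairluxusairpiro/: /i/ is a high vowel immediately before /r/, so it lowers to [e]; /u/ at position 6 is not in the conditioning environment; /u/ at position 8 is not in the conditioning environment; /i/ is a high vowel immediately before /r/, so it lowers to [e]; /i/ is a high vowel immediately before /r/, so it lowers to [e].
Result: [zaerluxusaerpero].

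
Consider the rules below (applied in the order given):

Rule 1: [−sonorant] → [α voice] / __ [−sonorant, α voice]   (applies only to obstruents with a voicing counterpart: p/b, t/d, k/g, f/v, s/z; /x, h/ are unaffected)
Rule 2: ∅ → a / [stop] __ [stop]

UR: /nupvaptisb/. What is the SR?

nubvapatizb

Rule 1 (regressive voicing assimilation): /p/ precedes the voiced obstruent /v/, so it voices to [b] by assimilation. /s/ precedes the voiced obstruent /b/, so it voices to [z] by assimilation. /nupvaptisb/ → nubvaptizb.
Rule 2 (stop-cluster a-epenthesis): /p/ and /t/ form a stop–stop cluster, so [a] is inserted between them. /nubvaptizb/ → nubvapatizb.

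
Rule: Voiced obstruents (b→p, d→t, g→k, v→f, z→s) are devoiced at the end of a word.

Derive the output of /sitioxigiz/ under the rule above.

sitioxigis

/z/ is a voiced obstruent in word-final position, so it devoices to [s].
Surface form: [sitioxigis].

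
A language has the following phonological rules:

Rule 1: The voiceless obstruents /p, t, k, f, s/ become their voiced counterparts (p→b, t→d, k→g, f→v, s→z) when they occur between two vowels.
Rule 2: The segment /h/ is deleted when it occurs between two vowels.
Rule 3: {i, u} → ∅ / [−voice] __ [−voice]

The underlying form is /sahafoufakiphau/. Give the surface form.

Rule 1 (intervocalic voicing): /f/ is a voiceless obstruent between vowels /a/ and /o/, so it voices to [v]. /f/ is a voiceless obstruent between vowels /u/ and /a/, so it voices to [v]. /k/ is a voiceless obstruent between vowels /a/ and /i/, so it voices to [g]. /sahafoufakiphau/ → sahavouvagiphau.
Rule 2 (intervocalic h-deletion): /h/ occurs between vowels /a/ and /a/, so it deletes. /sahavouvagiphau/ → saavouvagiphau.
Rule 3 (high vowel syncope): no segment meets the environment; /saavouvagiphau/ is unchanged.

saavouvagiphau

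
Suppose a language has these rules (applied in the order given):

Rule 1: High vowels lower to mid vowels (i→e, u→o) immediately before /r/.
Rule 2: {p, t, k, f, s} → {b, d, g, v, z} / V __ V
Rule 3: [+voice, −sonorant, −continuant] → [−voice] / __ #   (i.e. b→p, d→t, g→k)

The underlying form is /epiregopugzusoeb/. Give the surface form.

Rule 1 (pre-rhotic lowering): /i/ is a high vowel immediately before /r/, so it lowers to [e]. /epiregopugzusoeb/ → eperegopugzusoeb.
Rule 2 (intervocalic voicing): /p/ is a voiceless obstruent between vowels /e/ and /e/, so it voices to [b]. /p/ is a voiceless obstruent between vowels /o/ and /u/, so it voices to [b]. /s/ is a voiceless obstruent between vowels /u/ and /o/, so it voices to [z]. /eperegopugzusoeb/ → eberegobugzuzoeb.
Rule 3 (final devoicing): /b/ is a voiced stop in word-final position, so it devoices to [p]. /eberegobugzuzoeb/ → eberegobugzuzoep.

eberegobugzuzoep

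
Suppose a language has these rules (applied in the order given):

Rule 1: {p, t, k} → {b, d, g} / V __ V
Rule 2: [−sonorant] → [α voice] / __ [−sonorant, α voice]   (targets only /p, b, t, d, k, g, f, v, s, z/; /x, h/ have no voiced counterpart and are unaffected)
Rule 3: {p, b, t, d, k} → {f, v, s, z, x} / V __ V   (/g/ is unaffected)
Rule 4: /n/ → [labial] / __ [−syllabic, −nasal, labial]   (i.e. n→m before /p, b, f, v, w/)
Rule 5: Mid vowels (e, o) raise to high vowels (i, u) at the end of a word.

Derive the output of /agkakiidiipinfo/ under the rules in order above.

akkagiiziivimfu

Rule 1 (intervocalic voicing): /k/ is a voiceless stop between vowels /a/ and /i/, so it voices to [g]. /p/ is a voiceless stop between vowels /i/ and /i/, so it voices to [b]. /agkakiidiipinfo/ → agkagiidiibinfo.
Rule 2 (regressive voicing assimilation): /g/ precedes the voiceless obstruent /k/, so it devoices to [k] by assimilation. /agkagiidiibinfo/ → akkagiidiibinfo.
Rule 3 (intervocalic spirantization): /d/ is a stop between vowels /i/ and /i/, so it spirantizes to the fricative [z]. /b/ is a stop between vowels /i/ and /i/, so it spirantizes to the fricative [v]. /akkagiidiibinfo/ → akkagiiziivinfo.
Rule 4 (nasal place assimilation): /n/ precedes the labial consonant /f/, so it assimilates in place to [m]. /akkagiiziivinfo/ → akkagiiziivimfo.
Rule 5 (final vowel raising): /o/ is a mid vowel in word-final position, so it raises to [u]. /akkagiiziivimfo/ → akkagiiziivimfu.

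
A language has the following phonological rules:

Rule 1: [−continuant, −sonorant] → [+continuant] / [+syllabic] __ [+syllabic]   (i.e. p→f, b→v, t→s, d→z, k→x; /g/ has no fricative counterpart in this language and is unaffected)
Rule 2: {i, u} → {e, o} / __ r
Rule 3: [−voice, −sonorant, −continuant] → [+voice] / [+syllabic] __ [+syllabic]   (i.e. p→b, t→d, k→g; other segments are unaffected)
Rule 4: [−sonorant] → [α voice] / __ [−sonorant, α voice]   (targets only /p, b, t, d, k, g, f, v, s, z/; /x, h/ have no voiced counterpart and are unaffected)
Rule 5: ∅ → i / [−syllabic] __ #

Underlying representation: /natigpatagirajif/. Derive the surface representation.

Rule 1 (intervocalic spirantization): /t/ is a stop between vowels /a/ and /i/, so it spirantizes to the fricative [s]. /t/ is a stop between vowels /a/ and /a/, so it spirantizes to the fricative [s]. /natigpatagirajif/ → nasigpasagirajif.
Rule 2 (pre-rhotic lowering): /i/ is a high vowel immediately before /r/, so it lowers to [e]. /nasigpasagirajif/ → nasigpasagerajif.
Rule 3 (intervocalic voicing): no segment meets the environment; /nasigpasagerajif/ is unchanged.
Rule 4 (regressive voicing assimilation): /g/ precedes the voiceless obstruent /p/, so it devoices to [k] by assimilation. /nasigpasagerajif/ → nasikpasagerajif.
Rule 5 (final i-epenthesis): the form ends in the consonant /f/, so [i] is inserted word-finally. /nasikpasagerajif/ → nasikpasagerajifi.

nasikpasagerajifi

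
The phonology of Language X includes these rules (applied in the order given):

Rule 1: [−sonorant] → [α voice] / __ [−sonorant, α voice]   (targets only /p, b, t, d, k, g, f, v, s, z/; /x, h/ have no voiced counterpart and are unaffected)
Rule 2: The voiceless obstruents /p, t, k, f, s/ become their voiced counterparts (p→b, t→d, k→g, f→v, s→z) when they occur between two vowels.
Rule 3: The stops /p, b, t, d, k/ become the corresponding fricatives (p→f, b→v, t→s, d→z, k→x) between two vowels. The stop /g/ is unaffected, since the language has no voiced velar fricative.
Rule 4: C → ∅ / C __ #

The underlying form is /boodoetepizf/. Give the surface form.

boozoezevis

Rule 1 (regressive voicing assimilation): /z/ precedes the voiceless obstruent /f/, so it devoices to [s] by assimilation. /boodoetepizf/ → boodoetepisf.
Rule 2 (intervocalic voicing): /t/ is a voiceless obstruent between vowels /e/ and /e/, so it voices to [d]. /p/ is a voiceless obstruent between vowels /e/ and /i/, so it voices to [b]. /boodoetepisf/ → boodoedebisf.
Rule 3 (intervocalic spirantization): /d/ is a stop between vowels /o/ and /o/, so it spirantizes to the fricative [z]. /d/ is a stop between vowels /e/ and /e/, so it spirantizes to the fricative [z]. /b/ is a stop between vowels /e/ and /i/, so it spirantizes to the fricative [v]. /boodoedebisf/ → boozoezevisf.
Rule 4 (final cluster simplification): /f/ is the second consonant of a word-final cluster /sf/, so it deletes. /boozoezevisf/ → boozoezevis.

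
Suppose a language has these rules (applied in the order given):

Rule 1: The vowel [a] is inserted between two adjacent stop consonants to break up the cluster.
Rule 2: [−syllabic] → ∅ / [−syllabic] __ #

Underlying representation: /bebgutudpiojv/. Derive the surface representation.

bebagutudapioj

Rule 1 (stop-cluster a-epenthesis): /b/ and /g/ form a stop–stop cluster, so [a] is inserted between them. /d/ and /p/ form a stop–stop cluster, so [a] is inserted between them. /bebgutudpiojv/ → bebagutudapiojv.
Rule 2 (final cluster simplification): /v/ is the second consonant of a word-final cluster /jv/, so it deletes. /bebagutudapiojv/ → bebagutudapioj.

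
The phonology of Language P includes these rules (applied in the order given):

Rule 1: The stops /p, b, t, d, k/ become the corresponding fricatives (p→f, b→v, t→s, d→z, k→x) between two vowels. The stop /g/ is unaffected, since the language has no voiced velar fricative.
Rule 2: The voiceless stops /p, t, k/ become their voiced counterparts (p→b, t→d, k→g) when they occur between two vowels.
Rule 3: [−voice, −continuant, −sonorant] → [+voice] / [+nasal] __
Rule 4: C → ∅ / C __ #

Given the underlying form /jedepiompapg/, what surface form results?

jezefiombap

Rule 1 (intervocalic spirantization): /d/ is a stop between vowels /e/ and /e/, so it spirantizes to the fricative [z]. /p/ is a stop between vowels /e/ and /i/, so it spirantizes to the fricative [f]. /jedepiompapg/ → jezefiompapg.
Rule 2 (intervocalic voicing): no segment meets the environment; /jezefiompapg/ is unchanged.
Rule 3 (post-nasal voicing): /p/ is a voiceless stop immediately after the nasal /m/, so it voices to [b]. /jezefiompapg/ → jezefiombapg.
Rule 4 (final cluster simplification): /g/ is the second consonant of a word-final cluster /pg/, so it deletes. /jezefiombapg/ → jezefiombap.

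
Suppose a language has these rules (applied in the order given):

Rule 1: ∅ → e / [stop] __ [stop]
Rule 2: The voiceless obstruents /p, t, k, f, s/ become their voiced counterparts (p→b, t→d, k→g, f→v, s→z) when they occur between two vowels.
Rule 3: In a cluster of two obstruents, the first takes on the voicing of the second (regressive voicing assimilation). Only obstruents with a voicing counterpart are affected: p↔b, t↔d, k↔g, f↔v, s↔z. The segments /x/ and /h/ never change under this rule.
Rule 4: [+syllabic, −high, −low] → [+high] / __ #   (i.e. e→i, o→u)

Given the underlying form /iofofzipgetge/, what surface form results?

iovovzibegedegi

Rule 1 (stop-cluster e-epenthesis): /p/ and /g/ form a stop–stop cluster, so [e] is inserted between them. /t/ and /g/ form a stop–stop cluster, so [e] is inserted between them. /iofofzipgetge/ → iofofzipegetege.
Rule 2 (intervocalic voicing): /f/ is a voiceless obstruent between vowels /o/ and /o/, so it voices to [v]. /p/ is a voiceless obstruent between vowels /i/ and /e/, so it voices to [b]. /t/ is a voiceless obstruent between vowels /e/ and /e/, so it voices to [d]. /iofofzipegetege/ → iovofzibegedege.
Rule 3 (regressive voicing assimilation): /f/ precedes the voiced obstruent /z/, so it voices to [v] by assimilation. /iovofzibegedege/ → iovovzibegedege.
Rule 4 (final vowel raising): /e/ is a mid vowel in word-final position, so it raises to [i]. /iovovzibegedege/ → iovovzibegedegi.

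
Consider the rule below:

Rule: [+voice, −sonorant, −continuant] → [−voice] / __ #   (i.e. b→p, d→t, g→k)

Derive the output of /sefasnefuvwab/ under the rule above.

sefasnefuvwap

/b/ is a voiced stop in word-final position, so it devoices to [p].
Surface form: [sefasnefuvwap].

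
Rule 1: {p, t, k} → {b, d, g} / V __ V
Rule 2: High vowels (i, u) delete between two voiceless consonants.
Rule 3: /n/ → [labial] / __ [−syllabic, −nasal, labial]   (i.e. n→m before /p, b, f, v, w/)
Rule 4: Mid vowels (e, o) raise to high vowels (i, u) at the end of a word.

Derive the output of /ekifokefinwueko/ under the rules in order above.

egifogefimwuegu

Rule 1 (intervocalic voicing): /k/ is a voiceless stop between vowels /e/ and /i/, so it voices to [g]. /k/ is a voiceless stop between vowels /o/ and /e/, so it voices to [g]. /k/ is a voiceless stop between vowels /e/ and /o/, so it voices to [g]. /ekifokefinwueko/ → egifogefinwuego.
Rule 2 (high vowel syncope): no segment meets the environment; /egifogefinwuego/ is unchanged.
Rule 3 (nasal place assimilation): /n/ precedes the labial consonant /w/, so it assimilates in place to [m]. /egifogefinwuego/ → egifogefimwuego.
Rule 4 (final vowel raising): /o/ is a mid vowel in word-final position, so it raises to [u]. /egifogefimwuego/ → egifogefimwuegu.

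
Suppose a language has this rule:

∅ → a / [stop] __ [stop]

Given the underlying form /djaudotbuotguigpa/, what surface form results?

/t/ and /b/ form a stop–stop cluster, so [a] is inserted between them.
/t/ and /g/ form a stop–stop cluster, so [a] is inserted between them.
/g/ and /p/ form a stop–stop cluster, so [a] is inserted between them.
Surface form: [djaudotabuotaguigapa].

djaudotabuotaguigapa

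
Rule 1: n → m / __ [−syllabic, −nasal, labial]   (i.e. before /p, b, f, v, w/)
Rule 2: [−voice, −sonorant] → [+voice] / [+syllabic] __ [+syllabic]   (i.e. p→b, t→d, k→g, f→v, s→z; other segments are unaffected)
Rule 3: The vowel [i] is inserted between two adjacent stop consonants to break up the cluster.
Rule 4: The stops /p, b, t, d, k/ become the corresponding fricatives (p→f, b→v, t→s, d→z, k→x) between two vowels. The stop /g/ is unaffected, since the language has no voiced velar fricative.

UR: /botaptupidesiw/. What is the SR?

bozafisuvizeziw

Rule 1 (nasal place assimilation): no segment meets the environment; /botaptupidesiw/ is unchanged.
Rule 2 (intervocalic voicing): /t/ is a voiceless obstruent between vowels /o/ and /a/, so it voices to [d]. /p/ is a voiceless obstruent between vowels /u/ and /i/, so it voices to [b]. /s/ is a voiceless obstruent between vowels /e/ and /i/, so it voices to [z]. /botaptupidesiw/ → bodaptubideziw.
Rule 3 (stop-cluster i-epenthesis): /p/ and /t/ form a stop–stop cluster, so [i] is inserted between them. /bodaptubideziw/ → bodapitubideziw.
Rule 4 (intervocalic spirantization): /d/ is a stop between vowels /o/ and /a/, so it spirantizes to the fricative [z]. /p/ is a stop between vowels /a/ and /i/, so it spirantizes to the fricative [f]. /t/ is a stop between vowels /i/ and /u/, so it spirantizes to the fricative [s]. /b/ is a stop between vowels /u/ and /i/, so it spirantizes to the fricative [v]. /d/ is a stop between vowels /i/ and /e/, so it spirantizes to the fricative [z]. /bodapitubideziw/ → bozafisuvizeziw.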